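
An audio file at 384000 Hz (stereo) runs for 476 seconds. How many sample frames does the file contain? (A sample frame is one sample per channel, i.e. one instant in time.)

384,000 samples/s × 476 s = 182,784,000 frames.

182,784,000 sample frames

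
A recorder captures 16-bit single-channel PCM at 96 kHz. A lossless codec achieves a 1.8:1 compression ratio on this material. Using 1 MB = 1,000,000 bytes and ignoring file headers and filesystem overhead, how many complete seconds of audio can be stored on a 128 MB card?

1,200 seconds

Uncompressed byte rate = 96,000 × 2 × 1 = 192,000 bytes/s.
After 1.8:1 compression, effective rate ≈ 106666.67 bytes/s.
Capacity = 128 × 1,000,000 = 128,000,000 bytes.
128,000,000 / effective rate ≈ 1200 s → 1,200 seconds.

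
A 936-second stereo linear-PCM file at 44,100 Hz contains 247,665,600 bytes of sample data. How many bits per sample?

Bytes per sample = 247,665,600 / (44,100 × 936 × 2) = 247,665,600 / 82,555,200 = 3.
Bit depth = 3 × 8 = 24 bits.

24 bits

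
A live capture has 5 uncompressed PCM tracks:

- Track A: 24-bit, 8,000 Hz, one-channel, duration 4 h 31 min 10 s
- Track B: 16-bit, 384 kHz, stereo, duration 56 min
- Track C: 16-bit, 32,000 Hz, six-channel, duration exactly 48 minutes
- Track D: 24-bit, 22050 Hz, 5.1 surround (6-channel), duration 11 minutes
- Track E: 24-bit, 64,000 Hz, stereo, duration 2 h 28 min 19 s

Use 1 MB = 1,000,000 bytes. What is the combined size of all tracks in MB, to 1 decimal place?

Track A: 4 h 31 min 10 s = 16,270 s; 8,000 × 16,270 × 3 × 1 = 390,480,000 bytes.
Track B: 56 min = 3,360 s; 384,000 × 3,360 × 2 × 2 = 5,160,960,000 bytes.
Track C: exactly 48 minutes = 2,880 s; 32,000 × 2,880 × 2 × 6 = 1,105,920,000 bytes.
Track D: 11 minutes = 660 s; 22,050 × 660 × 3 × 6 = 261,954,000 bytes.
Track E: 2 h 28 min 19 s = 8,899 s; 64,000 × 8,899 × 3 × 2 = 3,417,216,000 bytes.
Total = 10,336,530,000 bytes = 10336.5 MB.

10336.5 MB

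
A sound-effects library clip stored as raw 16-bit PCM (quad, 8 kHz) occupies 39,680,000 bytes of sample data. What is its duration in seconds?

620 seconds

Byte rate = 8,000 × 2 × 4 = 64,000 bytes/s.
Duration = 39,680,000 / 64,000 = 620 s.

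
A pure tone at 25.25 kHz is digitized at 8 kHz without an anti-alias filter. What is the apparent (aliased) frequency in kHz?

Nyquist = 8,000/2 = 4,000 Hz; 25,250 Hz exceeds it.
Alias = |25,250 − 3×8,000| = |25,250 − 24,000| = 1,250 Hz = 1.25 kHz.

1.25 kHz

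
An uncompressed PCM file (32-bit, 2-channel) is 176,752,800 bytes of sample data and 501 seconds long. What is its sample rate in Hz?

Bytes = sample_rate × seconds × bytes_per_sample × channels.
sample_rate = 176,752,800 / (501 × 4 × 2) = 176,752,800 / 4,008 = 44,100 Hz.

44,100 Hz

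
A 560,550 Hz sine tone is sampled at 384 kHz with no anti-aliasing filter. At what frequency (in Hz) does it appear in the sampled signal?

176,550 Hz

Nyquist = 384,000/2 = 192,000 Hz; 560,550 Hz exceeds it.
Alias = |560,550 − 1×384,000| = |560,550 − 384,000| = 176,550 Hz.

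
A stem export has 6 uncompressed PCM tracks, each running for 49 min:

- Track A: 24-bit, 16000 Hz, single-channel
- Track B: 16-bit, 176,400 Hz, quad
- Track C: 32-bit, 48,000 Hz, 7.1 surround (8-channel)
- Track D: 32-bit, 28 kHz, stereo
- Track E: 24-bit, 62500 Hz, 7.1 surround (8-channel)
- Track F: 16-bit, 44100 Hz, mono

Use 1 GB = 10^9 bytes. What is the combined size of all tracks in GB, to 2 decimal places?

14.13 GB

49 min = 2,940 s.
Track A: 16,000 × 2,940 × 3 × 1 = 141,120,000 bytes.
Track B: 176,400 × 2,940 × 2 × 4 = 4,148,928,000 bytes.
Track C: 48,000 × 2,940 × 4 × 8 = 4,515,840,000 bytes.
Track D: 28,000 × 2,940 × 4 × 2 = 658,560,000 bytes.
Track E: 62,500 × 2,940 × 3 × 8 = 4,410,000,000 bytes.
Track F: 44,100 × 2,940 × 2 × 1 = 259,308,000 bytes.
Total = 14,133,756,000 bytes = 14.13 GB.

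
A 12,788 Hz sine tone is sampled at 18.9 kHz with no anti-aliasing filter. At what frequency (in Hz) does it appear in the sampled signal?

Nyquist = 18,900/2 = 9,450 Hz; 12,788 Hz exceeds it.
Alias = |12,788 − 1×18,900| = |12,788 − 18,900| = 6,112 Hz.

6,112 Hz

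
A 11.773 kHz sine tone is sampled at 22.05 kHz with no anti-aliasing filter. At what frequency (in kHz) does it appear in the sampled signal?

Nyquist = 22,050/2 = 11,025 Hz; 11,773 Hz exceeds it.
Alias = |11,773 − 1×22,050| = |11,773 − 22,050| = 10,277 Hz = 10.277 kHz.

10.277 kHz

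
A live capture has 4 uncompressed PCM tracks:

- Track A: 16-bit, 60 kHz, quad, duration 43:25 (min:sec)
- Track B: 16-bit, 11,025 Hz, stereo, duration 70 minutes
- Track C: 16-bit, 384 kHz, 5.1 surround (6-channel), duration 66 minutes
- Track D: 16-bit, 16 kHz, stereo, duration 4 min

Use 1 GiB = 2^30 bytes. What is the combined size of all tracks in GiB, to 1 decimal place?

Track A: 43:25 (min:sec) = 2,605 s; 60,000 × 2,605 × 2 × 4 = 1,250,400,000 bytes.
Track B: 70 minutes = 4,200 s; 11,025 × 4,200 × 2 × 2 = 185,220,000 bytes.
Track C: 66 minutes = 3,960 s; 384,000 × 3,960 × 2 × 6 = 18,247,680,000 bytes.
Track D: 4 min = 240 s; 16,000 × 240 × 2 × 2 = 15,360,000 bytes.
Total = 19,698,660,000 bytes = 18.3 GiB.

18.3 GiB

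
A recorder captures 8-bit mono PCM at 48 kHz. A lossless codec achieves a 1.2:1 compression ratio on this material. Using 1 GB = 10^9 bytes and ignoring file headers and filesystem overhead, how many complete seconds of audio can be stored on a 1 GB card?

25,000 seconds

Uncompressed byte rate = 48,000 × 1 × 1 = 48,000 bytes/s.
After 1.2:1 compression, effective rate ≈ 40000 bytes/s.
Capacity = 1 × 1,000,000,000 = 1,000,000,000 bytes.
1,000,000,000 / effective rate ≈ 25000 s → 25,000 seconds.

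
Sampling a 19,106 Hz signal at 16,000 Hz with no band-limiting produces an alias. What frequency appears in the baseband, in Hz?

Nyquist = 16,000/2 = 8,000 Hz; 19,106 Hz exceeds it.
Alias = |19,106 − 1×16,000| = |19,106 − 16,000| = 3,106 Hz.

3,106 Hz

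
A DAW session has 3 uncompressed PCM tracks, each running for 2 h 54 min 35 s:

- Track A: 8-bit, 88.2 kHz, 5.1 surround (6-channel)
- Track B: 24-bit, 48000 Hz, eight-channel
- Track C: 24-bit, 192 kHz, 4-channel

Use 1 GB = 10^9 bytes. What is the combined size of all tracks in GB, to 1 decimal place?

2 h 54 min 35 s = 10,475 s.
Track A: 88,200 × 10,475 × 1 × 6 = 5,543,370,000 bytes.
Track B: 48,000 × 10,475 × 3 × 8 = 12,067,200,000 bytes.
Track C: 192,000 × 10,475 × 3 × 4 = 24,134,400,000 bytes.
Total = 41,744,970,000 bytes = 41.7 GB.

41.7 GB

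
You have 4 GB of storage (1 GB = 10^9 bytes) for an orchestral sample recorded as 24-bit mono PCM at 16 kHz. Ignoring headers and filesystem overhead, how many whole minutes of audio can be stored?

1,388 minutes

Uncompressed byte rate = 16,000 × 3 × 1 = 48,000 bytes/s.
Capacity = 4 × 1,000,000,000 = 4,000,000,000 bytes.
4,000,000,000 / 48,000 ≈ 83333.33 s → 1,388 minutes.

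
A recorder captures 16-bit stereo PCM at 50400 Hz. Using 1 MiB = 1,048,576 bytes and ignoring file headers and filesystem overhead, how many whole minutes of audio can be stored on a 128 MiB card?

11 minutes

Uncompressed byte rate = 50,400 × 2 × 2 = 201,600 bytes/s.
Capacity = 128 × 1,048,576 = 134,217,728 bytes.
134,217,728 / 201,600 ≈ 665.76 s → 11 minutes.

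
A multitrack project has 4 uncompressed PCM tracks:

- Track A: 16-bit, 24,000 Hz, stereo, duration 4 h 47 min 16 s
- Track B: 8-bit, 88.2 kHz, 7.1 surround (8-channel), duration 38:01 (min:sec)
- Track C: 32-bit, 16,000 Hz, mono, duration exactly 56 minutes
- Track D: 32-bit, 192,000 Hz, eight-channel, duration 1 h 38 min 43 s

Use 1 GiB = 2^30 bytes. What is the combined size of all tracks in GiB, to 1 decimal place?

37.1 GiB

Track A: 4 h 47 min 16 s = 17,236 s; 24,000 × 17,236 × 2 × 2 = 1,654,656,000 bytes.
Track B: 38:01 (min:sec) = 2,281 s; 88,200 × 2,281 × 1 × 8 = 1,609,473,600 bytes.
Track C: exactly 56 minutes = 3,360 s; 16,000 × 3,360 × 4 × 1 = 215,040,000 bytes.
Track D: 1 h 38 min 43 s = 5,923 s; 192,000 × 5,923 × 4 × 8 = 36,390,912,000 bytes.
Total = 39,870,081,600 bytes = 37.1 GiB.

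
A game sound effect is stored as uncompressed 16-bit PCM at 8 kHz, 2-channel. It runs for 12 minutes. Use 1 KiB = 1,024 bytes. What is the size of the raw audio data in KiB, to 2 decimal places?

Duration = 12 minutes = 720 s.
Bytes = 8,000 samples/s × 720 s × 2 bytes/sample × 2 ch = 23,040,000 bytes.
23,040,000 / 1,024 = 22500.00 KiB.

22500.00 KiB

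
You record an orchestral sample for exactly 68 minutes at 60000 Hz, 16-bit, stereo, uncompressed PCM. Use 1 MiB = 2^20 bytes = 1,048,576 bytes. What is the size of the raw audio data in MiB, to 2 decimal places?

933.84 MiB

Duration = exactly 68 minutes = 4,080 s.
Bytes = 60,000 samples/s × 4,080 s × 2 bytes/sample × 2 ch = 979,200,000 bytes.
979,200,000 / 1,048,576 = 933.84 MiB.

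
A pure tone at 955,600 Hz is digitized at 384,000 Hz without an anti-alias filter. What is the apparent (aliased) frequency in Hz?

Nyquist = 384,000/2 = 192,000 Hz; 955,600 Hz exceeds it.
Alias = |955,600 − 2×384,000| = |955,600 − 768,000| = 187,600 Hz.

187,600 Hz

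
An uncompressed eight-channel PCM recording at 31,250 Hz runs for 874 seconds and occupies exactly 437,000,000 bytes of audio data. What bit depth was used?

Bytes per sample = 437,000,000 / (31,250 × 874 × 8) = 437,000,000 / 218,500,000 = 2.
Bit depth = 2 × 8 = 16 bits.

16 bits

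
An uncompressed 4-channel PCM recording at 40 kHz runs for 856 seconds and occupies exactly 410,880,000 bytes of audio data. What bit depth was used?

24 bits

Bytes per sample = 410,880,000 / (40,000 × 856 × 4) = 410,880,000 / 136,960,000 = 3.
Bit depth = 3 × 8 = 24 bits.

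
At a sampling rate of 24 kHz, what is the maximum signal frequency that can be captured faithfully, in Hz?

Nyquist frequency = sample rate / 2 = 24,000 / 2 = 12,000 Hz.

12,000 Hz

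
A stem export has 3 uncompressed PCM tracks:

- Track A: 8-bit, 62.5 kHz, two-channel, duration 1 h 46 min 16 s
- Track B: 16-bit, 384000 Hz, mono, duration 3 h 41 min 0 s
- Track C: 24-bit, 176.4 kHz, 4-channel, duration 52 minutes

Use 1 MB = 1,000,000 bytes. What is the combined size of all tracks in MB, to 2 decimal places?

Track A: 1 h 46 min 16 s = 6,376 s; 62,500 × 6,376 × 1 × 2 = 797,000,000 bytes.
Track B: 3 h 41 min 0 s = 13,260 s; 384,000 × 13,260 × 2 × 1 = 10,183,680,000 bytes.
Track C: 52 minutes = 3,120 s; 176,400 × 3,120 × 3 × 4 = 6,604,416,000 bytes.
Total = 17,585,096,000 bytes = 17585.10 MB.

17585.10 MB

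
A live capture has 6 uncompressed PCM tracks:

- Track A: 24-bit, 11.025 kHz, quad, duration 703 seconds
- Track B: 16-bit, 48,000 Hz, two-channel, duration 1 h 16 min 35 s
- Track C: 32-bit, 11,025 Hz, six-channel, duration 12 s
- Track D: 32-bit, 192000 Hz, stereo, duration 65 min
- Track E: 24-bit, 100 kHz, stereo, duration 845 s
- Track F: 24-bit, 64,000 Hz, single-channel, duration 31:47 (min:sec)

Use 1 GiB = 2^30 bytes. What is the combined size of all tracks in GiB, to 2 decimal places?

7.30 GiB

Track A: 11,025 × 703 × 3 × 4 = 93,006,900 bytes.
Track B: 1 h 16 min 35 s = 4,595 s; 48,000 × 4,595 × 2 × 2 = 882,240,000 bytes.
Track C: 11,025 × 12 × 4 × 6 = 3,175,200 bytes.
Track D: 65 min = 3,900 s; 192,000 × 3,900 × 4 × 2 = 5,990,400,000 bytes.
Track E: 100,000 × 845 × 3 × 2 = 507,000,000 bytes.
Track F: 31:47 (min:sec) = 1,907 s; 64,000 × 1,907 × 3 × 1 = 366,144,000 bytes.
Total = 7,841,966,100 bytes = 7.30 GiB.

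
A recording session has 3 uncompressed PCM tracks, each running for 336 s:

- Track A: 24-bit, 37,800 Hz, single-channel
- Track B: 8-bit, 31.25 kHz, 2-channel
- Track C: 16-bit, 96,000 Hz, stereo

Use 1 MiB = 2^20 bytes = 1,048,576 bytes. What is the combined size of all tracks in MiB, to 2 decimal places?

Track A: 37,800 × 336 × 3 × 1 = 38,102,400 bytes.
Track B: 31,250 × 336 × 1 × 2 = 21,000,000 bytes.
Track C: 96,000 × 336 × 2 × 2 = 129,024,000 bytes.
Total = 188,126,400 bytes = 179.41 MiB.

179.41 MiB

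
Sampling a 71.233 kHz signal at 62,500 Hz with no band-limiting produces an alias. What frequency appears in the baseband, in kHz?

Nyquist = 62,500/2 = 31,250 Hz; 71,233 Hz exceeds it.
Alias = |71,233 − 1×62,500| = |71,233 − 62,500| = 8,733 Hz = 8.733 kHz.

8.733 kHz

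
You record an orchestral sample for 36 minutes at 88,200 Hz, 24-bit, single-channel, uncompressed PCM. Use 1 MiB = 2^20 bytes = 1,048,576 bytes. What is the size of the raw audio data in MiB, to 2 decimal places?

Duration = 36 minutes = 2,160 s.
Bytes = 88,200 samples/s × 2,160 s × 3 bytes/sample × 1 ch = 571,536,000 bytes.
571,536,000 / 1,048,576 = 545.06 MiB.

545.06 MiB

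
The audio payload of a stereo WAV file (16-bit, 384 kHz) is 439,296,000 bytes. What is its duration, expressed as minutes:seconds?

4:46

Byte rate = 384,000 × 2 × 2 = 1,536,000 bytes/s.
Duration = 439,296,000 / 1,536,000 = 286 s.
286 s = 4:46.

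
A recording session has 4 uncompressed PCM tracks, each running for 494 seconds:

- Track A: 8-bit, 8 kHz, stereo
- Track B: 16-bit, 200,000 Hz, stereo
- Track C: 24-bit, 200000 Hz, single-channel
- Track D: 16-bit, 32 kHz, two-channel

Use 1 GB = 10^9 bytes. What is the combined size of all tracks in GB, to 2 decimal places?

Track A: 8,000 × 494 × 1 × 2 = 7,904,000 bytes.
Track B: 200,000 × 494 × 2 × 2 = 395,200,000 bytes.
Track C: 200,000 × 494 × 3 × 1 = 296,400,000 bytes.
Track D: 32,000 × 494 × 2 × 2 = 63,232,000 bytes.
Total = 762,736,000 bytes = 0.76 GB.

0.76 GB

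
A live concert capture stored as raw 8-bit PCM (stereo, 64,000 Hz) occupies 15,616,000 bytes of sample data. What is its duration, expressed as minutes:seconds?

Byte rate = 64,000 × 1 × 2 = 128,000 bytes/s.
Duration = 15,616,000 / 128,000 = 122 s.
122 s = 2:02.

2:02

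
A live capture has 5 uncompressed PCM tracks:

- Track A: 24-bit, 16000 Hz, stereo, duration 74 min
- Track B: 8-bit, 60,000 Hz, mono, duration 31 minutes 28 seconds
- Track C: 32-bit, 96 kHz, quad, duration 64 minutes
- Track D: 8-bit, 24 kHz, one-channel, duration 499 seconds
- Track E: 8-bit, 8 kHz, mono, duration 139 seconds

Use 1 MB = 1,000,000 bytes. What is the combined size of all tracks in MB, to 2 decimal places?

Track A: 74 min = 4,440 s; 16,000 × 4,440 × 3 × 2 = 426,240,000 bytes.
Track B: 31 minutes 28 seconds = 1,888 s; 60,000 × 1,888 × 1 × 1 = 113,280,000 bytes.
Track C: 64 minutes = 3,840 s; 96,000 × 3,840 × 4 × 4 = 5,898,240,000 bytes.
Track D: 24,000 × 499 × 1 × 1 = 11,976,000 bytes.
Track E: 8,000 × 139 × 1 × 1 = 1,112,000 bytes.
Total = 6,450,848,000 bytes = 6450.85 MB.

6450.85 MB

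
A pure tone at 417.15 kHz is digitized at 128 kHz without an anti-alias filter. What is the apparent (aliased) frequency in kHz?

Nyquist = 128,000/2 = 64,000 Hz; 417,150 Hz exceeds it.
Alias = |417,150 − 3×128,000| = |417,150 − 384,000| = 33,150 Hz = 33.15 kHz.

33.15 kHz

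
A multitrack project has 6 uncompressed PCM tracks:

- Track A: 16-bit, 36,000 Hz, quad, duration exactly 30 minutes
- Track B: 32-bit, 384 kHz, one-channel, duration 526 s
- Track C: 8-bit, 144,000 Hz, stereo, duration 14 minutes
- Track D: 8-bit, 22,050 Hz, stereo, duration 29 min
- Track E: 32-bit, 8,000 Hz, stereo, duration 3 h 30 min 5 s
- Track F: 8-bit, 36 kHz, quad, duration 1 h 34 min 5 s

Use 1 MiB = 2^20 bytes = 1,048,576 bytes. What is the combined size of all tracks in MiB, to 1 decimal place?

3113.4 MiB

Track A: exactly 30 minutes = 1,800 s; 36,000 × 1,800 × 2 × 4 = 518,400,000 bytes.
Track B: 384,000 × 526 × 4 × 1 = 807,936,000 bytes.
Track C: 14 minutes = 840 s; 144,000 × 840 × 1 × 2 = 241,920,000 bytes.
Track D: 29 min = 1,740 s; 22,050 × 1,740 × 1 × 2 = 76,734,000 bytes.
Track E: 3 h 30 min 5 s = 12,605 s; 8,000 × 12,605 × 4 × 2 = 806,720,000 bytes.
Track F: 1 h 34 min 5 s = 5,645 s; 36,000 × 5,645 × 1 × 4 = 812,880,000 bytes.
Total = 3,264,590,000 bytes = 3113.4 MiB.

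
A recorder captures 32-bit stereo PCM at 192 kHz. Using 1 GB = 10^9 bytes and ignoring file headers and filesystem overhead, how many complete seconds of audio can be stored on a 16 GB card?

Uncompressed byte rate = 192,000 × 4 × 2 = 1,536,000 bytes/s.
Capacity = 16 × 1,000,000,000 = 16,000,000,000 bytes.
16,000,000,000 / 1,536,000 ≈ 10416.67 s → 10,416 seconds.

10,416 seconds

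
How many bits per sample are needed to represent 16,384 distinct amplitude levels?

14 bits

log2(16,384) = 14.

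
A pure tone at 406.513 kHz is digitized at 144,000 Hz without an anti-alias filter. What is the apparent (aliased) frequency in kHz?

Nyquist = 144,000/2 = 72,000 Hz; 406,513 Hz exceeds it.
Alias = |406,513 − 3×144,000| = |406,513 − 432,000| = 25,487 Hz = 25.487 kHz.

25.487 kHz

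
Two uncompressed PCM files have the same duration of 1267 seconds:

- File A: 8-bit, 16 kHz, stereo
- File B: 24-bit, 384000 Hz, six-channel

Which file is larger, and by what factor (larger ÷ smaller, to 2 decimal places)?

File A: 16,000 × 1 × 2 = 32,000 bytes/s.
File B: 384,000 × 3 × 6 = 6,912,000 bytes/s.
File B is larger; ratio = 8,757,504,000 / 40,544,000 = 216.00.

File B, by a factor of 216.00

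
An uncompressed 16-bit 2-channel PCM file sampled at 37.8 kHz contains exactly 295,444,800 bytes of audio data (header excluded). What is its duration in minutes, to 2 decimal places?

32.57 minutes

Byte rate = 37,800 × 2 × 2 = 151,200 bytes/s.
Duration = 295,444,800 / 151,200 = 1,954 s.
1,954 s / 60 = 32.57 minutes.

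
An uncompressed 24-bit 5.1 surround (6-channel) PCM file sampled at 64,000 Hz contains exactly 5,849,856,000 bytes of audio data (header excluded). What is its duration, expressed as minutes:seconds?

84:38

Byte rate = 64,000 × 3 × 6 = 1,152,000 bytes/s.
Duration = 5,849,856,000 / 1,152,000 = 5,078 s.
5,078 s = 84:38.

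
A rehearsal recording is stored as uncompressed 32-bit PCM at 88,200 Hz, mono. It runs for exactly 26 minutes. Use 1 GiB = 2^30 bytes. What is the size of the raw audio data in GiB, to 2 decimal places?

0.51 GiB

Duration = exactly 26 minutes = 1,560 s.
Bytes = 88,200 samples/s × 1,560 s × 4 bytes/sample × 1 ch = 550,368,000 bytes.
550,368,000 / 1,073,741,824 = 0.51 GiB.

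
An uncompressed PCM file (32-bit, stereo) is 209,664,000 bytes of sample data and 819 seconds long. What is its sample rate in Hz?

Bytes = sample_rate × seconds × bytes_per_sample × channels.
sample_rate = 209,664,000 / (819 × 4 × 2) = 209,664,000 / 6,552 = 32,000 Hz.

32,000 Hz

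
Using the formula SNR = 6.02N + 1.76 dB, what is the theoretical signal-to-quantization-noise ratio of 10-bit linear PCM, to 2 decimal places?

61.96 dB

6.02 × 10 + 1.76 = 61.96 dB.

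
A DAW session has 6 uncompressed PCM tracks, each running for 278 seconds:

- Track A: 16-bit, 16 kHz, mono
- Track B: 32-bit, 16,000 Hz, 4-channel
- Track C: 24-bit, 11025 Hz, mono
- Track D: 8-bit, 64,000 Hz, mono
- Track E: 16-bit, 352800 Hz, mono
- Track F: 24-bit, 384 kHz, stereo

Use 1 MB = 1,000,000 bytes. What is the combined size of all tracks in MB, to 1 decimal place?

943.7 MB

Track A: 16,000 × 278 × 2 × 1 = 8,896,000 bytes.
Track B: 16,000 × 278 × 4 × 4 = 71,168,000 bytes.
Track C: 11,025 × 278 × 3 × 1 = 9,194,850 bytes.
Track D: 64,000 × 278 × 1 × 1 = 17,792,000 bytes.
Track E: 352,800 × 278 × 2 × 1 = 196,156,800 bytes.
Track F: 384,000 × 278 × 3 × 2 = 640,512,000 bytes.
Total = 943,719,650 bytes = 943.7 MB.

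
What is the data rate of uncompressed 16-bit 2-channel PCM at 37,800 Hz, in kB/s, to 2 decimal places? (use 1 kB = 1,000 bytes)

Bit rate = 37,800 × 16 × 2 = 1,209,600 bits/s.
1,209,600 / 8 = 151,200 B/s = 151.20 kB/s.

151.20 kB/s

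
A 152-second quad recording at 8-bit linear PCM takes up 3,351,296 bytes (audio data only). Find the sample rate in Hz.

Bytes = sample_rate × seconds × bytes_per_sample × channels.
sample_rate = 3,351,296 / (152 × 1 × 4) = 3,351,296 / 608 = 5,512 Hz.

5,512 Hz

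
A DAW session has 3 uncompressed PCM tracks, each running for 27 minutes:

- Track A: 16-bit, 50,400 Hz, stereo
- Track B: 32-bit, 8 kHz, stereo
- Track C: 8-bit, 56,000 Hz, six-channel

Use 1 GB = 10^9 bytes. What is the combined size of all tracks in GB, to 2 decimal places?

27 minutes = 1,620 s.
Track A: 50,400 × 1,620 × 2 × 2 = 326,592,000 bytes.
Track B: 8,000 × 1,620 × 4 × 2 = 103,680,000 bytes.
Track C: 56,000 × 1,620 × 1 × 6 = 544,320,000 bytes.
Total = 974,592,000 bytes = 0.97 GB.

0.97 GB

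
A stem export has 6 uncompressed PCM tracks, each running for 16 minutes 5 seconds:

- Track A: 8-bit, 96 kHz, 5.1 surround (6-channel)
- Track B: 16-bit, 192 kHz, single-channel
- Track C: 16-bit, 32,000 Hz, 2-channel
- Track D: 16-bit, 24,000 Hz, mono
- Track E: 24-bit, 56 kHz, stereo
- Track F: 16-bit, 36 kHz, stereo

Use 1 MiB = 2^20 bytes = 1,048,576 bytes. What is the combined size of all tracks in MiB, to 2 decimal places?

16 minutes 5 seconds = 965 s.
Track A: 96,000 × 965 × 1 × 6 = 555,840,000 bytes.
Track B: 192,000 × 965 × 2 × 1 = 370,560,000 bytes.
Track C: 32,000 × 965 × 2 × 2 = 123,520,000 bytes.
Track D: 24,000 × 965 × 2 × 1 = 46,320,000 bytes.
Track E: 56,000 × 965 × 3 × 2 = 324,240,000 bytes.
Track F: 36,000 × 965 × 2 × 2 = 138,960,000 bytes.
Total = 1,559,440,000 bytes = 1487.20 MiB.

1487.20 MiB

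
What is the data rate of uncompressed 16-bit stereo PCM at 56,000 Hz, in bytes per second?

Bit rate = 56,000 × 16 × 2 = 1,792,000 bits/s.
1,792,000 / 8 = 224,000 bytes/s.

224,000 bytes/s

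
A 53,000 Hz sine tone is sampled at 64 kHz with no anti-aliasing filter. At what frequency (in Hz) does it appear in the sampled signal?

Nyquist = 64,000/2 = 32,000 Hz; 53,000 Hz exceeds it.
Alias = |53,000 − 1×64,000| = |53,000 − 64,000| = 11,000 Hz.

11,000 Hz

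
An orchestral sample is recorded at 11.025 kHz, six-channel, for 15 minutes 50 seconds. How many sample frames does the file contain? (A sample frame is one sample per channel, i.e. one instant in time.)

10,473,750 sample frames

15 minutes 50 seconds = 950 s.
11,025 samples/s × 950 s = 10,473,750 frames.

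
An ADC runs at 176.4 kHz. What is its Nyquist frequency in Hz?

Nyquist frequency = sample rate / 2 = 176,400 / 2 = 88,200 Hz.

88,200 Hz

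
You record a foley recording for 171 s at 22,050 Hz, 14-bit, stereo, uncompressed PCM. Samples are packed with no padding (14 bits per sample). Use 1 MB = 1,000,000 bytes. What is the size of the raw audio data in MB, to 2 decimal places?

13.20 MB

Bits = 22,050 × 171 × 14 × 2 = 105,575,400 bits = 13,196,925 bytes.
13,196,925 / 1,000,000 = 13.20 MB.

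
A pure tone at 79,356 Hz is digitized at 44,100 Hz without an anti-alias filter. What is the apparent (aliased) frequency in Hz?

8,844 Hz

Nyquist = 44,100/2 = 22,050 Hz; 79,356 Hz exceeds it.
Alias = |79,356 − 2×44,100| = |79,356 − 88,200| = 8,844 Hz.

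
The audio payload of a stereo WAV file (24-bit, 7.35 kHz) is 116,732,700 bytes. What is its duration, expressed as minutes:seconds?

Byte rate = 7,350 × 3 × 2 = 44,100 bytes/s.
Duration = 116,732,700 / 44,100 = 2,647 s.
2,647 s = 44:07.

44:07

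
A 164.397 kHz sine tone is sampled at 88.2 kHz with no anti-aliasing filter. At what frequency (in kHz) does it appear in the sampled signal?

12.003 kHz

Nyquist = 88,200/2 = 44,100 Hz; 164,397 Hz exceeds it.
Alias = |164,397 − 2×88,200| = |164,397 − 176,400| = 12,003 Hz = 12.003 kHz.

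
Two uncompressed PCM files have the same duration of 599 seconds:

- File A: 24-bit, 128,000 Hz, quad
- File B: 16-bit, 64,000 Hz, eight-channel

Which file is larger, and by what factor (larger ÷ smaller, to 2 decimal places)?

File A: 128,000 × 3 × 4 = 1,536,000 bytes/s.
File B: 64,000 × 2 × 8 = 1,024,000 bytes/s.
File A is larger; ratio = 920,064,000 / 613,376,000 = 1.50.

File A, by a factor of 1.50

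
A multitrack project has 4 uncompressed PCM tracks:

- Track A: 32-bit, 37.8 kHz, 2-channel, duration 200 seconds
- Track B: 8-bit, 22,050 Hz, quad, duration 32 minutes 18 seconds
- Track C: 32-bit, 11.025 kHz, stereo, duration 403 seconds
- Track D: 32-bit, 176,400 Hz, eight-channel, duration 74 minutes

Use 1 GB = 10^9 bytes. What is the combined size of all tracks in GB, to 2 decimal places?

25.33 GB

Track A: 37,800 × 200 × 4 × 2 = 60,480,000 bytes.
Track B: 32 minutes 18 seconds = 1,938 s; 22,050 × 1,938 × 1 × 4 = 170,931,600 bytes.
Track C: 11,025 × 403 × 4 × 2 = 35,544,600 bytes.
Track D: 74 minutes = 4,440 s; 176,400 × 4,440 × 4 × 8 = 25,062,912,000 bytes.
Total = 25,329,868,200 bytes = 25.33 GB.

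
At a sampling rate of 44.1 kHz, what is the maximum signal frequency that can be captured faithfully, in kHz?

Nyquist frequency = sample rate / 2 = 44,100 / 2 = 22.05 kHz.

22.05 kHz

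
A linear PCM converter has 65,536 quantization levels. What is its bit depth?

16 bits

log2(65,536) = 16.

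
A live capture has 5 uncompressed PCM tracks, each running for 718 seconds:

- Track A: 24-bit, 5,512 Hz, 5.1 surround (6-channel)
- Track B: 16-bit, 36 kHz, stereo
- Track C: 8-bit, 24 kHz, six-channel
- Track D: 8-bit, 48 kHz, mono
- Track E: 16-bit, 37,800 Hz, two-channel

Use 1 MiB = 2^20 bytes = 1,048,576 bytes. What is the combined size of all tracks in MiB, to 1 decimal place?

401.5 MiB

Track A: 5,512 × 718 × 3 × 6 = 71,237,088 bytes.
Track B: 36,000 × 718 × 2 × 2 = 103,392,000 bytes.
Track C: 24,000 × 718 × 1 × 6 = 103,392,000 bytes.
Track D: 48,000 × 718 × 1 × 1 = 34,464,000 bytes.
Track E: 37,800 × 718 × 2 × 2 = 108,561,600 bytes.
Total = 421,046,688 bytes = 401.5 MiB.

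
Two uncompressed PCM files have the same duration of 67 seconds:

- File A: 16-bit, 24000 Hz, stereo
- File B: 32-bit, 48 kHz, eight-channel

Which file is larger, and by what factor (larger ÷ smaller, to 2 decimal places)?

File A: 24,000 × 2 × 2 = 96,000 bytes/s.
File B: 48,000 × 4 × 8 = 1,536,000 bytes/s.
File B is larger; ratio = 102,912,000 / 6,432,000 = 16.00.

File B, by a factor of 16.00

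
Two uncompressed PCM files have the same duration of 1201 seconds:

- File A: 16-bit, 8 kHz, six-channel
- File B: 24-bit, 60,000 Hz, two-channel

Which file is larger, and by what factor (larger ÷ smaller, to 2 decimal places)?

File A: 8,000 × 2 × 6 = 96,000 bytes/s.
File B: 60,000 × 3 × 2 = 360,000 bytes/s.
File B is larger; ratio = 432,360,000 / 115,296,000 = 3.75.

File B, by a factor of 3.75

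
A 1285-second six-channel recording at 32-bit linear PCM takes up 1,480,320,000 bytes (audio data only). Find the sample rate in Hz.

48,000 Hz

Bytes = sample_rate × seconds × bytes_per_sample × channels.
sample_rate = 1,480,320,000 / (1,285 × 4 × 6) = 1,480,320,000 / 30,840 = 48,000 Hz.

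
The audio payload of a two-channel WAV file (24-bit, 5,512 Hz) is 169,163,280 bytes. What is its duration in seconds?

Byte rate = 5,512 × 3 × 2 = 33,072 bytes/s.
Duration = 169,163,280 / 33,072 = 5,115 s.

5,115 seconds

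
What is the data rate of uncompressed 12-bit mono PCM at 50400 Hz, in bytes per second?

Bit rate = 50,400 × 12 × 1 = 604,800 bits/s.
604,800 / 8 = 75,600 bytes/s.

75,600 bytes/s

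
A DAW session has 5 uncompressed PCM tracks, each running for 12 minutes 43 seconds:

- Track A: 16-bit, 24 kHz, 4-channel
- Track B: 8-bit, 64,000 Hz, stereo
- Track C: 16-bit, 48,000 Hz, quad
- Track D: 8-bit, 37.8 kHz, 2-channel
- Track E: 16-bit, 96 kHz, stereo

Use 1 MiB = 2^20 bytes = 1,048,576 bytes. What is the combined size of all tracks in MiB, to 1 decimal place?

846.7 MiB

12 minutes 43 seconds = 763 s.
Track A: 24,000 × 763 × 2 × 4 = 146,496,000 bytes.
Track B: 64,000 × 763 × 1 × 2 = 97,664,000 bytes.
Track C: 48,000 × 763 × 2 × 4 = 292,992,000 bytes.
Track D: 37,800 × 763 × 1 × 2 = 57,682,800 bytes.
Track E: 96,000 × 763 × 2 × 2 = 292,992,000 bytes.
Total = 887,826,800 bytes = 846.7 MiB.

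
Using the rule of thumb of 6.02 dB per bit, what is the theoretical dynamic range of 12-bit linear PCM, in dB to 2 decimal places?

12 × 6.02 = 72.24 dB.

72.24 dB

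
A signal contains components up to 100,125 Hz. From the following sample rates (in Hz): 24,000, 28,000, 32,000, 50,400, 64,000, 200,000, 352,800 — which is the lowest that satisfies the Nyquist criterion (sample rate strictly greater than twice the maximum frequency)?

Need sample rate > 2 × 100,125 = 200,250 Hz.
Lowest listed rate above 200,250 Hz is 352,800 Hz.

352,800 Hz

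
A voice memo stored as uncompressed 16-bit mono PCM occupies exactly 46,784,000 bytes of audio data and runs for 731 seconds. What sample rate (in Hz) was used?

Bytes = sample_rate × seconds × bytes_per_sample × channels.
sample_rate = 46,784,000 / (731 × 2 × 1) = 46,784,000 / 1,462 = 32,000 Hz.

32,000 Hz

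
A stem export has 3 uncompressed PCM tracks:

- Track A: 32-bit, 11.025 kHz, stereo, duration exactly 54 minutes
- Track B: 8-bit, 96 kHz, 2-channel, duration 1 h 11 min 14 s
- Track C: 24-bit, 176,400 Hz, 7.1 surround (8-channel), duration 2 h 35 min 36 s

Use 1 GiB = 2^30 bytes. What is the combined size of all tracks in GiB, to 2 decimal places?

Track A: exactly 54 minutes = 3,240 s; 11,025 × 3,240 × 4 × 2 = 285,768,000 bytes.
Track B: 1 h 11 min 14 s = 4,274 s; 96,000 × 4,274 × 1 × 2 = 820,608,000 bytes.
Track C: 2 h 35 min 36 s = 9,336 s; 176,400 × 9,336 × 3 × 8 = 39,524,889,600 bytes.
Total = 40,631,265,600 bytes = 37.84 GiB.

37.84 GiB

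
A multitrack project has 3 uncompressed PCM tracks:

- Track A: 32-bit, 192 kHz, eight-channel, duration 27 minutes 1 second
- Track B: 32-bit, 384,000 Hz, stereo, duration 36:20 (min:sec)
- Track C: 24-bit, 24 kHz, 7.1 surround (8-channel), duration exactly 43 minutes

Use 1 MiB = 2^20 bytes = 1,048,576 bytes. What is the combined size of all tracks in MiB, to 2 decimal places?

17302.00 MiB

Track A: 27 minutes 1 second = 1,621 s; 192,000 × 1,621 × 4 × 8 = 9,959,424,000 bytes.
Track B: 36:20 (min:sec) = 2,180 s; 384,000 × 2,180 × 4 × 2 = 6,696,960,000 bytes.
Track C: exactly 43 minutes = 2,580 s; 24,000 × 2,580 × 3 × 8 = 1,486,080,000 bytes.
Total = 18,142,464,000 bytes = 17302.00 MiB.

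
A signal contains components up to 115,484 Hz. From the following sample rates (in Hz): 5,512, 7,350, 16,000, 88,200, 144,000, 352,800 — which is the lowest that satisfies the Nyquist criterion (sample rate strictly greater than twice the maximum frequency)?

Need sample rate > 2 × 115,484 = 230,968 Hz.
Lowest listed rate above 230,968 Hz is 352,800 Hz.

352,800 Hz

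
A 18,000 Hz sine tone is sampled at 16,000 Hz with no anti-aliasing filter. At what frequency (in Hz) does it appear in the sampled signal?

2,000 Hz

Nyquist = 16,000/2 = 8,000 Hz; 18,000 Hz exceeds it.
Alias = |18,000 − 1×16,000| = |18,000 − 16,000| = 2,000 Hz.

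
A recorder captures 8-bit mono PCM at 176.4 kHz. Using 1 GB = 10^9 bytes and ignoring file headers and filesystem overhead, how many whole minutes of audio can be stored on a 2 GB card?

188 minutes

Uncompressed byte rate = 176,400 × 1 × 1 = 176,400 bytes/s.
Capacity = 2 × 1,000,000,000 = 2,000,000,000 bytes.
2,000,000,000 / 176,400 ≈ 11337.87 s → 188 minutes.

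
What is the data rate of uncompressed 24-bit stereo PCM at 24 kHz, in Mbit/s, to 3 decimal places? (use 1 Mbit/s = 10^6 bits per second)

Bit rate = 24,000 × 24 × 2 = 1,152,000 bits/s.
= 1.152 Mbit/s.

1.152 Mbit/s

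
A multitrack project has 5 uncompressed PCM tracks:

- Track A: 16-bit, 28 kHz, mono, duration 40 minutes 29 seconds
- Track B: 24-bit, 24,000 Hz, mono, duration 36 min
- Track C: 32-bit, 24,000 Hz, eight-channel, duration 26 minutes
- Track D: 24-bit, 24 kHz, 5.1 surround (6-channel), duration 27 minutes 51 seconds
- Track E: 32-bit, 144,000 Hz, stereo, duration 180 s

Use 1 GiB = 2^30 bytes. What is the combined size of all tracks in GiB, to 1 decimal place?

2.3 GiB

Track A: 40 minutes 29 seconds = 2,429 s; 28,000 × 2,429 × 2 × 1 = 136,024,000 bytes.
Track B: 36 min = 2,160 s; 24,000 × 2,160 × 3 × 1 = 155,520,000 bytes.
Track C: 26 minutes = 1,560 s; 24,000 × 1,560 × 4 × 8 = 1,198,080,000 bytes.
Track D: 27 minutes 51 seconds = 1,671 s; 24,000 × 1,671 × 3 × 6 = 721,872,000 bytes.
Track E: 144,000 × 180 × 4 × 2 = 207,360,000 bytes.
Total = 2,418,856,000 bytes = 2.3 GiB.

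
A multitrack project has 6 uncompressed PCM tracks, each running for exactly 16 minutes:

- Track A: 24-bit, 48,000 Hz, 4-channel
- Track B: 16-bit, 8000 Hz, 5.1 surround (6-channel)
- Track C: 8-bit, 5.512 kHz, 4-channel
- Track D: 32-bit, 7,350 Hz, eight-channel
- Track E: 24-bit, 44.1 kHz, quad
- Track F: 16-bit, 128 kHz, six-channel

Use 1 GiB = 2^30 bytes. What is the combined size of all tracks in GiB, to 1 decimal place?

2.7 GiB

exactly 16 minutes = 960 s.
Track A: 48,000 × 960 × 3 × 4 = 552,960,000 bytes.
Track B: 8,000 × 960 × 2 × 6 = 92,160,000 bytes.
Track C: 5,512 × 960 × 1 × 4 = 21,166,080 bytes.
Track D: 7,350 × 960 × 4 × 8 = 225,792,000 bytes.
Track E: 44,100 × 960 × 3 × 4 = 508,032,000 bytes.
Track F: 128,000 × 960 × 2 × 6 = 1,474,560,000 bytes.
Total = 2,874,670,080 bytes = 2.7 GiB.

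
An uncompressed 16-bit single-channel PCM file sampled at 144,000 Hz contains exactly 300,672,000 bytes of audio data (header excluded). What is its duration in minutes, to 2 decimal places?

Byte rate = 144,000 × 2 × 1 = 288,000 bytes/s.
Duration = 300,672,000 / 288,000 = 1,044 s.
1,044 s / 60 = 17.40 minutes.

17.40 minutes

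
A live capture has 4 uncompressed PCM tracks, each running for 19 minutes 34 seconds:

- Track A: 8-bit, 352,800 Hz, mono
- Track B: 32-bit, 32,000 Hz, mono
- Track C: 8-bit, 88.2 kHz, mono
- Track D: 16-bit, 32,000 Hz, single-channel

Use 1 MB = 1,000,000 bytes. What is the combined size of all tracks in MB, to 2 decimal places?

19 minutes 34 seconds = 1,174 s.
Track A: 352,800 × 1,174 × 1 × 1 = 414,187,200 bytes.
Track B: 32,000 × 1,174 × 4 × 1 = 150,272,000 bytes.
Track C: 88,200 × 1,174 × 1 × 1 = 103,546,800 bytes.
Track D: 32,000 × 1,174 × 2 × 1 = 75,136,000 bytes.
Total = 743,142,000 bytes = 743.14 MB.

743.14 MB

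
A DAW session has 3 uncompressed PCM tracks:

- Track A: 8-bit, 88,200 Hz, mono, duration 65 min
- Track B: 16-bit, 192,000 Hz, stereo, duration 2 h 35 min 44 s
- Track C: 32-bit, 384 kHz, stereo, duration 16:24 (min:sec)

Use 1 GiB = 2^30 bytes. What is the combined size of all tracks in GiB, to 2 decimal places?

Track A: 65 min = 3,900 s; 88,200 × 3,900 × 1 × 1 = 343,980,000 bytes.
Track B: 2 h 35 min 44 s = 9,344 s; 192,000 × 9,344 × 2 × 2 = 7,176,192,000 bytes.
Track C: 16:24 (min:sec) = 984 s; 384,000 × 984 × 4 × 2 = 3,022,848,000 bytes.
Total = 10,543,020,000 bytes = 9.82 GiB.

9.82 GiB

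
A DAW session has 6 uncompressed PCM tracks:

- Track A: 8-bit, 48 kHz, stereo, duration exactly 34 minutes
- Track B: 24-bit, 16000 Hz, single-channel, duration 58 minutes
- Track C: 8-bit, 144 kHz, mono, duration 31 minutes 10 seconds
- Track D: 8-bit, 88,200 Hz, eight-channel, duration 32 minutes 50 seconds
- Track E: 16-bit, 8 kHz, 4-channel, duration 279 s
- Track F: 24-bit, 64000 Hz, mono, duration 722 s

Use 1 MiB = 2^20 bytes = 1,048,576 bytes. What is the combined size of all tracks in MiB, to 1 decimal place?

2077.7 MiB

Track A: exactly 34 minutes = 2,040 s; 48,000 × 2,040 × 1 × 2 = 195,840,000 bytes.
Track B: 58 minutes = 3,480 s; 16,000 × 3,480 × 3 × 1 = 167,040,000 bytes.
Track C: 31 minutes 10 seconds = 1,870 s; 144,000 × 1,870 × 1 × 1 = 269,280,000 bytes.
Track D: 32 minutes 50 seconds = 1,970 s; 88,200 × 1,970 × 1 × 8 = 1,390,032,000 bytes.
Track E: 8,000 × 279 × 2 × 4 = 17,856,000 bytes.
Track F: 64,000 × 722 × 3 × 1 = 138,624,000 bytes.
Total = 2,178,672,000 bytes = 2077.7 MiB.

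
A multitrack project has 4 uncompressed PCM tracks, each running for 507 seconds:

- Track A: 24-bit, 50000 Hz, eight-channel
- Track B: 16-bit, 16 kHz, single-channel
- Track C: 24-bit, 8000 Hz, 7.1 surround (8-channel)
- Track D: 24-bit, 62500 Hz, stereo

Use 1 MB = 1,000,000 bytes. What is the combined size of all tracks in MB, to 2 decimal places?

912.09 MB

Track A: 50,000 × 507 × 3 × 8 = 608,400,000 bytes.
Track B: 16,000 × 507 × 2 × 1 = 16,224,000 bytes.
Track C: 8,000 × 507 × 3 × 8 = 97,344,000 bytes.
Track D: 62,500 × 507 × 3 × 2 = 190,125,000 bytes.
Total = 912,093,000 bytes = 912.09 MB.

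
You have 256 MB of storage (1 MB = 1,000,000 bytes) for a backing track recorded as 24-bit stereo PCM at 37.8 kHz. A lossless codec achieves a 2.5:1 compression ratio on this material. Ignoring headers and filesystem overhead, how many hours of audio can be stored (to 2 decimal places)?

Uncompressed byte rate = 37,800 × 3 × 2 = 226,800 bytes/s.
After 2.5:1 compression, effective rate ≈ 90720 bytes/s.
Capacity = 256 × 1,000,000 = 256,000,000 bytes.
256,000,000 / effective rate ≈ 2821.87 s → 0.78 hours.

0.78 hours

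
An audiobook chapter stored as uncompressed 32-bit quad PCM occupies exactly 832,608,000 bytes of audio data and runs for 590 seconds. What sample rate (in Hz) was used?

88,200 Hz

Bytes = sample_rate × seconds × bytes_per_sample × channels.
sample_rate = 832,608,000 / (590 × 4 × 4) = 832,608,000 / 9,440 = 88,200 Hz.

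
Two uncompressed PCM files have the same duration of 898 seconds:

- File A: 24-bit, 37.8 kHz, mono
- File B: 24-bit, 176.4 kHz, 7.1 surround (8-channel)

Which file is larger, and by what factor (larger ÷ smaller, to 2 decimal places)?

File B, by a factor of 37.33

File A: 37,800 × 3 × 1 = 113,400 bytes/s.
File B: 176,400 × 3 × 8 = 4,233,600 bytes/s.
File B is larger; ratio = 3,801,772,800 / 101,833,200 = 37.33.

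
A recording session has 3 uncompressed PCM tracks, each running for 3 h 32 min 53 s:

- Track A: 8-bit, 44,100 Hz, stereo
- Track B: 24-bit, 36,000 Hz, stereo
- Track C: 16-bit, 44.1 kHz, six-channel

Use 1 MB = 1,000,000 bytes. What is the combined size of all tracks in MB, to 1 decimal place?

10645.0 MB

3 h 32 min 53 s = 12,773 s.
Track A: 44,100 × 12,773 × 1 × 2 = 1,126,578,600 bytes.
Track B: 36,000 × 12,773 × 3 × 2 = 2,758,968,000 bytes.
Track C: 44,100 × 12,773 × 2 × 6 = 6,759,471,600 bytes.
Total = 10,645,018,200 bytes = 10645.0 MB.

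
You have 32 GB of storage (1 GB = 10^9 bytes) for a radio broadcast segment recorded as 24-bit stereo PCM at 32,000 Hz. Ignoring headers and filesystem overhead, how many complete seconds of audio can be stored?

166,666 seconds

Uncompressed byte rate = 32,000 × 3 × 2 = 192,000 bytes/s.
Capacity = 32 × 1,000,000,000 = 32,000,000,000 bytes.
32,000,000,000 / 192,000 ≈ 166666.67 s → 166,666 seconds.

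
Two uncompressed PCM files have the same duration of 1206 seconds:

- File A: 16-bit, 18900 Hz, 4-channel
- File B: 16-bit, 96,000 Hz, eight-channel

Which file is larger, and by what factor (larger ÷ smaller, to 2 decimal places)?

File A: 18,900 × 2 × 4 = 151,200 bytes/s.
File B: 96,000 × 2 × 8 = 1,536,000 bytes/s.
File B is larger; ratio = 1,852,416,000 / 182,347,200 = 10.16.

File B, by a factor of 10.16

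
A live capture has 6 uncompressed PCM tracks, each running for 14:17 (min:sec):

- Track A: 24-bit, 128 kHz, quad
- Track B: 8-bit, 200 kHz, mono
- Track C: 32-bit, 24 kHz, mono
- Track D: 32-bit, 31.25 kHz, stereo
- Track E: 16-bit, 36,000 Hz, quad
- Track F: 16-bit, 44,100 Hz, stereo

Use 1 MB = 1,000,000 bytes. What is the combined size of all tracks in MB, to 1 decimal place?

2182.3 MB

14:17 (min:sec) = 857 s.
Track A: 128,000 × 857 × 3 × 4 = 1,316,352,000 bytes.
Track B: 200,000 × 857 × 1 × 1 = 171,400,000 bytes.
Track C: 24,000 × 857 × 4 × 1 = 82,272,000 bytes.
Track D: 31,250 × 857 × 4 × 2 = 214,250,000 bytes.
Track E: 36,000 × 857 × 2 × 4 = 246,816,000 bytes.
Track F: 44,100 × 857 × 2 × 2 = 151,174,800 bytes.
Total = 2,182,264,800 bytes = 2182.3 MB.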